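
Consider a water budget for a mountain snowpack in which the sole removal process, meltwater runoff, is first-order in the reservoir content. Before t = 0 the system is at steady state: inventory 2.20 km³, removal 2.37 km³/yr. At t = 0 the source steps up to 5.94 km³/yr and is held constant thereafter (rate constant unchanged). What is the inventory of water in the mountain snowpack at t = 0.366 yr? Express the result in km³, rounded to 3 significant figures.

3.28 km³

Residence time τ = M₀/F₀ = 0.9283 yr. The eventual steady state is M_∞ = M₀·(F₁/F₀) = 2.20 × 5.94/2.37 = 5.5139 km³.
The anomaly ΔM(t) = M(t) − M_∞ decays as ΔM₀·e^(−t/τ) with ΔM₀ = 2.20 − 5.5139 = −3.314 km³.
At t = 0.366 yr, e^(−t/τ) = e^(−0.3943) = 0.6742, so ΔM = −2.234 km³ and M = 5.5139 − 2.234 = 3.2798 km³.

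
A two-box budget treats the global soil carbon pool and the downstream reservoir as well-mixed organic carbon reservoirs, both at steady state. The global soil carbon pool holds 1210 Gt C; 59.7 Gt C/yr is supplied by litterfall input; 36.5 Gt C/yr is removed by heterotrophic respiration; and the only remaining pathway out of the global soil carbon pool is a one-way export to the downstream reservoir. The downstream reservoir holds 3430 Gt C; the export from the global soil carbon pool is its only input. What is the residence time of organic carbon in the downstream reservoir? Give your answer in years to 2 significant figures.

150 yr

Balance the global soil carbon pool: ΣF_in = 59.700 Gt C/yr.
Export to the downstream reservoir = ΣF_in − (36.5) = 23.200 Gt C/yr.
At steady state the output of the downstream reservoir equals its input, 23.200 Gt C/yr.
τ = M / F = 3430 / 23.200 = 147.8 yr.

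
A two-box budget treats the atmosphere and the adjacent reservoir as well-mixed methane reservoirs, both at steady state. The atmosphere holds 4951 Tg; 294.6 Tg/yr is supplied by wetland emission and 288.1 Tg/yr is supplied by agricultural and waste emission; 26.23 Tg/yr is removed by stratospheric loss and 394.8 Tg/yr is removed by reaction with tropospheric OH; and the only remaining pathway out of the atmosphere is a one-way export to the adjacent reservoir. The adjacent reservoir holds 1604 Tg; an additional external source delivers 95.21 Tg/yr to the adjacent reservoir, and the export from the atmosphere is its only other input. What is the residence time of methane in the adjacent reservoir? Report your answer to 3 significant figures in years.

6.24 yr

Balance the atmosphere: ΣF_in = 294.6 + 288.1 = 582.70 Tg/yr.
Export to the adjacent reservoir = ΣF_in − (26.23 + 394.8) = 161.67 Tg/yr.
Total input to the adjacent reservoir = 161.67 + 95.21 = 256.88 Tg/yr; at steady state this equals its total output.
τ = M / F = 1604 / 256.88 = 6.244 yr.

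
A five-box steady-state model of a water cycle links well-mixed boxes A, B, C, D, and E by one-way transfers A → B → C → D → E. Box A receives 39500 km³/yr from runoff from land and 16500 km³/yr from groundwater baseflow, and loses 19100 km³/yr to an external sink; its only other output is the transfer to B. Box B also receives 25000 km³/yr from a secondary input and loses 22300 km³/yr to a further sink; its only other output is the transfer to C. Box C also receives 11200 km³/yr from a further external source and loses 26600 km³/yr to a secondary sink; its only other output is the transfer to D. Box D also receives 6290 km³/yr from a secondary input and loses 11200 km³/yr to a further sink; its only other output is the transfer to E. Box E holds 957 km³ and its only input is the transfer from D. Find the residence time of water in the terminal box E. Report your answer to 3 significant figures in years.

Box A: F(A→B) = (39500 + 16500) − 19100 = 36900 km³/yr.
Box B: F(B→C) = (36900 + 25000) − 22300 = 39600 km³/yr.
Box C: F(C→D) = (39600 + 11200) − 26600 = 24200 km³/yr.
Box D: F(D→E) = (24200 + 6290) − 11200 = 19290 km³/yr.
Box E throughput = its input = 19290 km³/yr; τ = 957 / 19290 = 0.04961 yr.

0.0496 yr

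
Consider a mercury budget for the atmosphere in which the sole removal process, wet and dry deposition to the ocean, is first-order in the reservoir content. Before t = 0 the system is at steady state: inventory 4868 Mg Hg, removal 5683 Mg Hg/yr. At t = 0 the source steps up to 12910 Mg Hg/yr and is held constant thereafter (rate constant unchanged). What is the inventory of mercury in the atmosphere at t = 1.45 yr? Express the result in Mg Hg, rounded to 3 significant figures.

9920 Mg Hg

Residence time τ = M₀/F₀ = 0.8566 yr. The eventual steady state is M_∞ = M₀·(F₁/F₀) = 4868 × 12910/5683 = 11059 Mg Hg.
The anomaly ΔM(t) = M(t) − M_∞ decays as ΔM₀·e^(−t/τ) with ΔM₀ = 4868 − 11059 = −6191 Mg Hg.
At t = 1.45 yr, e^(−t/τ) = e^(−1.693) = 0.1840, so ΔM = −1139 Mg Hg and M = 11059 − 1139 = 9919.4 Mg Hg.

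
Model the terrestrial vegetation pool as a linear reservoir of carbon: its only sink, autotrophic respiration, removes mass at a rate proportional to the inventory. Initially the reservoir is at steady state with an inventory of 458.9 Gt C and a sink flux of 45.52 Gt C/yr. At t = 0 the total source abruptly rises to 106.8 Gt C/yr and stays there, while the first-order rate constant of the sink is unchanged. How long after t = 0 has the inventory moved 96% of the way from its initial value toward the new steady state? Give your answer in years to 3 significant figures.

32.5 yr

τ = M₀/F₀ = 458.9/45.52 = 10.08 yr.
The remaining gap fraction is e^(−t/τ); 96% covered ⇒ e^(−t/τ) = 0.0400.
t = −τ ln(0.0400) = 10.08 × 3.219 = 32.45 yr.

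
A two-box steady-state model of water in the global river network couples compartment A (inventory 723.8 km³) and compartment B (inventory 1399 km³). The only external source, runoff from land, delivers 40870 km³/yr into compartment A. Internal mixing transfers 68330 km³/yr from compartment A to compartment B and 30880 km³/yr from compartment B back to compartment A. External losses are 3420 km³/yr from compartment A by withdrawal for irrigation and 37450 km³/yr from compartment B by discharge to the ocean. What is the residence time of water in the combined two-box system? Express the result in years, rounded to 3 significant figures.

0.0519 yr

Treat the two boxes together as one reservoir: the mixing fluxes between them are internal recycling, so τ = ΣM / Σ(external losses).
M_total = 723.8 + 1399 = 2122.8 km³.
ΣF_external_out = 3420 + 37450 = 40870 km³/yr.
τ = M_total / ΣF_ext = 2122.8 / 40870 = 0.05194 yr.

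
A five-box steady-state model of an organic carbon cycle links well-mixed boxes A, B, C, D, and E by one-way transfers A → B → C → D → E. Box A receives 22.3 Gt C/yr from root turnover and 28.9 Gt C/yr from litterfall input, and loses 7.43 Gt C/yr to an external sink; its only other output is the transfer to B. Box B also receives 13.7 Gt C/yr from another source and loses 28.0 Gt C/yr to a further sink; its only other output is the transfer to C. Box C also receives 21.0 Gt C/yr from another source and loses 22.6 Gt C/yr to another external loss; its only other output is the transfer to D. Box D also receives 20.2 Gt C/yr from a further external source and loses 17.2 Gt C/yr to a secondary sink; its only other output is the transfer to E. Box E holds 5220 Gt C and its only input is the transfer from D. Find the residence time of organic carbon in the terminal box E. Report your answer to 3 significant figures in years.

Box A: F(A→B) = (22.3 + 28.9) − 7.43 = 43.770 Gt C/yr.
Box B: F(B→C) = (43.770 + 13.7) − 28.0 = 29.470 Gt C/yr.
Box C: F(C→D) = (29.470 + 21.0) − 22.6 = 27.870 Gt C/yr.
Box D: F(D→E) = (27.870 + 20.2) − 17.2 = 30.870 Gt C/yr.
Box E throughput = its input = 30.870 Gt C/yr; τ = 5220 / 30.870 = 169.1 yr.

169 yr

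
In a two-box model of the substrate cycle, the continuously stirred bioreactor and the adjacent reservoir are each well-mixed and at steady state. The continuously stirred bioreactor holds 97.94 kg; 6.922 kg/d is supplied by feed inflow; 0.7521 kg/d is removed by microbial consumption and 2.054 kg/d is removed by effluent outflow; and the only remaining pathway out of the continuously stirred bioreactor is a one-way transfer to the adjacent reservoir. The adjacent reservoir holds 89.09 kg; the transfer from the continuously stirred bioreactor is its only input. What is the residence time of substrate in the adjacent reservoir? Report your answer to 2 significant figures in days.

Balance the continuously stirred bioreactor: ΣF_in = 6.9220 kg/d.
Transfer to the adjacent reservoir = ΣF_in − (0.7521 + 2.054) = 4.1159 kg/d.
At steady state the output of the adjacent reservoir equals its input, 4.1159 kg/d.
τ = M / F = 89.09 / 4.1159 = 21.65 d.

22 d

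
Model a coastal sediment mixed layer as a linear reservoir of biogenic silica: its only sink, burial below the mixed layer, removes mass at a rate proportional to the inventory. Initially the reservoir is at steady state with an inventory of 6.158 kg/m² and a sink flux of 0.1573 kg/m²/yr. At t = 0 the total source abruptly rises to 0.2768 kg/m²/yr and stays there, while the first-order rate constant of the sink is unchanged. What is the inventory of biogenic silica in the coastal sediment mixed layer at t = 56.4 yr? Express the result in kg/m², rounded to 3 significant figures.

τ = M₀/F₀ = 6.158/0.1573 = 39.15 yr; rate constant k = 1/τ.
New steady state M_∞ = F₁/k = F₁·τ = 0.2768 × 39.15 = 10.836 kg/m².
M(t) = M_∞ + (M₀ − M_∞)·e^(−t/τ); t/τ = 56.4/39.15 = 1.441, so e^(−t/τ) = 0.2368.
M(t) = 10.836 − 4.678 × 0.2368 = 9.7286 kg/m².

9.73 kg/m²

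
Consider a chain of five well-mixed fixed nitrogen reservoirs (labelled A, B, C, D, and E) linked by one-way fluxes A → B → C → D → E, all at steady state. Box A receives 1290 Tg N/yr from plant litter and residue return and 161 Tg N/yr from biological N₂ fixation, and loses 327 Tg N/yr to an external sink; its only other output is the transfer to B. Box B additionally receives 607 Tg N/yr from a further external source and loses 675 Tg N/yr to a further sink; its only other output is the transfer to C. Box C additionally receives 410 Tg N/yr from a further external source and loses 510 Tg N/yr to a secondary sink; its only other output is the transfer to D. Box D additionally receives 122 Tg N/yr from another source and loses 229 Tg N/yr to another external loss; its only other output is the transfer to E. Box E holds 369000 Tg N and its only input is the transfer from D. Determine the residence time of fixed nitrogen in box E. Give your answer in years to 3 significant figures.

Box A: F(A→B) = (1290 + 161) − 327 = 1124.0 Tg N/yr.
Box B: F(B→C) = (1124.0 + 607) − 675 = 1056.0 Tg N/yr.
Box C: F(C→D) = (1056.0 + 410) − 510 = 956.00 Tg N/yr.
Box D: F(D→E) = (956.00 + 122) − 229 = 849.00 Tg N/yr.
Box E throughput = its input = 849.00 Tg N/yr; τ = 369000 / 849.00 = 434.6 yr.

435 yr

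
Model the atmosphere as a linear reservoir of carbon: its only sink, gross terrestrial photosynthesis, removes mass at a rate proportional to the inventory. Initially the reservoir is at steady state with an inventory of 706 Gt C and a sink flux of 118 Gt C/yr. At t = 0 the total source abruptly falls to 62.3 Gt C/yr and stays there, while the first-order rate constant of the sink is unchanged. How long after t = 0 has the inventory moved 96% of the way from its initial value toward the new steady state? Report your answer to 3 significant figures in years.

19.3 yr

τ = M₀/F₀ = 706/118 = 5.983 yr.
The remaining gap fraction is e^(−t/τ); 96% covered ⇒ e^(−t/τ) = 0.0400.
t = −τ ln(0.0400) = 5.983 × 3.219 = 19.26 yr.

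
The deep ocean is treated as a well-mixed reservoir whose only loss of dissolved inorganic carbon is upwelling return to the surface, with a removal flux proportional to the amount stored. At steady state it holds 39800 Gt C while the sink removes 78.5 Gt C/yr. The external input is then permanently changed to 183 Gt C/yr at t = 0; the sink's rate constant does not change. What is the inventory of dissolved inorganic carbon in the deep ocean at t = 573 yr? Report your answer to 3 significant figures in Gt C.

Residence time τ = M₀/F₀ = 507.0 yr. The eventual steady state is M_∞ = M₀·(F₁/F₀) = 39800 × 183/78.5 = 92782 Gt C.
The anomaly ΔM(t) = M(t) − M_∞ decays as ΔM₀·e^(−t/τ) with ΔM₀ = 39800 − 92782 = −52980 Gt C.
At t = 573 yr, e^(−t/τ) = e^(−1.130) = 0.3230, so ΔM = −17110 Gt C and M = 92782 − 17110 = 75670 Gt C.

75700 Gt C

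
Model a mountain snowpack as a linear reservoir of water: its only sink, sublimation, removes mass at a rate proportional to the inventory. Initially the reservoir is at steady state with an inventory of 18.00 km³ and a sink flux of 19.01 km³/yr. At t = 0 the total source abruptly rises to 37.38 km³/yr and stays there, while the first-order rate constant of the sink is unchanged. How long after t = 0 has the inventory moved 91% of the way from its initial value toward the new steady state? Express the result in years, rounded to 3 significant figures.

2.28 yr

τ = M₀/F₀ = 18.00/19.01 = 0.9469 yr.
The remaining gap fraction is e^(−t/τ); 91% covered ⇒ e^(−t/τ) = 0.0900.
t = −τ ln(0.0900) = 0.9469 × 2.408 = 2.280 yr.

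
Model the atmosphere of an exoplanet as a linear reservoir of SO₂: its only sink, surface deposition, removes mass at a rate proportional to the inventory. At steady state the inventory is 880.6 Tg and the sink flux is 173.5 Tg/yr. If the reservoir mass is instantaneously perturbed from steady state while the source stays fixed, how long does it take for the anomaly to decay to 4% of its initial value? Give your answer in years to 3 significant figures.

16.3 yr

For a linear reservoir the anomaly decays as exp(−t/τ) with τ = M/F = 880.6/173.5 = 5.076 yr.
exp(−t/τ) = 0.04 ⇒ t = −τ ln(0.04) = 5.076 × 3.219 = 16.34 yr.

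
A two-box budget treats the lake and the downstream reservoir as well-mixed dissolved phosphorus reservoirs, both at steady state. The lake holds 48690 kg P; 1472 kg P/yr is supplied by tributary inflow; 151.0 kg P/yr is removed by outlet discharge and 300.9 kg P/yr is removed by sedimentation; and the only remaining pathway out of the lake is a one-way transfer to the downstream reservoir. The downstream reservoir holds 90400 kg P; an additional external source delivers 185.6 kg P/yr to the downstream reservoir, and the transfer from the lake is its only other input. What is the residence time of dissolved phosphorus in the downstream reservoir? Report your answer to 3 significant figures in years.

75.0 yr

Balance the lake: ΣF_in = 1472.0 kg P/yr.
Transfer to the downstream reservoir = ΣF_in − (151.0 + 300.9) = 1020.1 kg P/yr.
Total input to the downstream reservoir = 1020.1 + 185.6 = 1205.7 kg P/yr; at steady state this equals its total output.
τ = M / F = 90400 / 1205.7 = 74.98 yr.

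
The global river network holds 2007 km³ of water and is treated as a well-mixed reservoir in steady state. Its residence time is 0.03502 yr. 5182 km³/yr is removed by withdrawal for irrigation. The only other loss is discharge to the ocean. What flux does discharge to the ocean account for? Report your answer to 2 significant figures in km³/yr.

Total removal F = M/τ = 2007 / 0.03502 = 57310 km³/yr.
Discharge to the ocean = F − (5182) = 57310 − 5182 = 52130 km³/yr.

52000 km³/yr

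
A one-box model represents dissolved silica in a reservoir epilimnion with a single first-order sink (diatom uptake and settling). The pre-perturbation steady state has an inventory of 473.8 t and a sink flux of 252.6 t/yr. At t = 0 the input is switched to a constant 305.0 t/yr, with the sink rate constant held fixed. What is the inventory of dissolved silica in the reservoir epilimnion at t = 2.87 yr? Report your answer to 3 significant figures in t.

The sink rate constant is k = F₀/M₀ = 252.6/473.8 = 0.5331 yr⁻¹.
Solving dM/dt = F₁ − kM with M(0) = M₀ gives M(t) = F₁/k + (M₀ − F₁/k)·e^(−kt).
F₁/k = 305.0/0.5331 = 572.09 t; kt = 0.5331 × 2.87 = 1.530, e^(−kt) = 0.2165.
M(2.87) = 572.09 + (473.8 − 572.09) × 0.2165 = 572.09 − 21.28 = 550.81 t.

551 t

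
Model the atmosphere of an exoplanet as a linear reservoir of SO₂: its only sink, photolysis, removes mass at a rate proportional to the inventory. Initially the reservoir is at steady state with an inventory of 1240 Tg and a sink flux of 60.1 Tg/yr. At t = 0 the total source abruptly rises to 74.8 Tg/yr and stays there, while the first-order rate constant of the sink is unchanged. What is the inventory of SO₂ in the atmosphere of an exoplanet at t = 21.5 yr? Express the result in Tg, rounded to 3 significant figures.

1440 Tg

Residence time τ = M₀/F₀ = 20.63 yr. The eventual steady state is M_∞ = M₀·(F₁/F₀) = 1240 × 74.8/60.1 = 1543.3 Tg.
The anomaly ΔM(t) = M(t) − M_∞ decays as ΔM₀·e^(−t/τ) with ΔM₀ = 1240 − 1543.3 = −303.3 Tg.
At t = 21.5 yr, e^(−t/τ) = e^(−1.042) = 0.3527, so ΔM = −107.0 Tg and M = 1543.3 − 107.0 = 1436.3 Tg.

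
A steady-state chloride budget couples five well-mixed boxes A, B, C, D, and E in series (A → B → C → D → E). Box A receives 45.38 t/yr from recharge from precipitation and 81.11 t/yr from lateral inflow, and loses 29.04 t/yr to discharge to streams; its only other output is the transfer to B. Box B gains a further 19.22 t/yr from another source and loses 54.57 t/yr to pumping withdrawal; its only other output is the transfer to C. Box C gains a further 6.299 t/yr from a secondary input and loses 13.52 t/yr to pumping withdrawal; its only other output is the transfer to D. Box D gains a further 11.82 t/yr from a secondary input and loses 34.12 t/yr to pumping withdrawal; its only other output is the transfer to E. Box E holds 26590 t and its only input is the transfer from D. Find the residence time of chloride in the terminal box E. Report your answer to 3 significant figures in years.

816 yr

Box A: F(A→B) = (45.38 + 81.11) − 29.04 = 97.450 t/yr.
Box B: F(B→C) = (97.450 + 19.22) − 54.57 = 62.100 t/yr.
Box C: F(C→D) = (62.100 + 6.299) − 13.52 = 54.879 t/yr.
Box D: F(D→E) = (54.879 + 11.82) − 34.12 = 32.579 t/yr.
Box E throughput = its input = 32.579 t/yr; τ = 26590 / 32.579 = 816.2 yr.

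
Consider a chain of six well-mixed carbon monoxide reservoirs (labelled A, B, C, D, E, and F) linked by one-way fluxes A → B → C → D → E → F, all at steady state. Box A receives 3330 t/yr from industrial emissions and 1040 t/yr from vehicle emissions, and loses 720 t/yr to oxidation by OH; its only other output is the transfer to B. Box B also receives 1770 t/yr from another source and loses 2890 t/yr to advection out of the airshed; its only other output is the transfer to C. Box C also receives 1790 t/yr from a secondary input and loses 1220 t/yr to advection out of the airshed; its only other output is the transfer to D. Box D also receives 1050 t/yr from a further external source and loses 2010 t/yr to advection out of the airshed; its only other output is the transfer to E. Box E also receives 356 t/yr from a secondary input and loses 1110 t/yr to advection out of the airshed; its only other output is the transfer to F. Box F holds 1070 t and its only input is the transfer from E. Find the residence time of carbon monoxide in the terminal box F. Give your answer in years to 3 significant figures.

Box A: F(A→B) = (3330 + 1040) − 720 = 3650.0 t/yr.
Box B: F(B→C) = (3650.0 + 1770) − 2890 = 2530.0 t/yr.
Box C: F(C→D) = (2530.0 + 1790) − 1220 = 3100.0 t/yr.
Box D: F(D→E) = (3100.0 + 1050) − 2010 = 2140.0 t/yr.
Box E: F(E→F) = (2140.0 + 356) − 1110 = 1386.0 t/yr.
Box F throughput = its input = 1386.0 t/yr; τ = 1070 / 1386.0 = 0.7720 yr.

0.772 yr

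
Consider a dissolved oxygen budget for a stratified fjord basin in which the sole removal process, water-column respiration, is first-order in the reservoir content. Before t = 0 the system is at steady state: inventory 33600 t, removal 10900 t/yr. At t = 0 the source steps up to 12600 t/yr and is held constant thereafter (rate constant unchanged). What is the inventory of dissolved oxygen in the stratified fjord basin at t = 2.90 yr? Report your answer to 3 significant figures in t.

τ = M₀/F₀ = 33600/10900 = 3.083 yr; rate constant k = 1/τ.
New steady state M_∞ = F₁/k = F₁·τ = 12600 × 3.083 = 38840 t.
M(t) = M_∞ + (M₀ − M_∞)·e^(−t/τ); t/τ = 2.90/3.083 = 0.9408, so e^(−t/τ) = 0.3903.
M(t) = 38840 − 5240 × 0.3903 = 36795 t.

36800 t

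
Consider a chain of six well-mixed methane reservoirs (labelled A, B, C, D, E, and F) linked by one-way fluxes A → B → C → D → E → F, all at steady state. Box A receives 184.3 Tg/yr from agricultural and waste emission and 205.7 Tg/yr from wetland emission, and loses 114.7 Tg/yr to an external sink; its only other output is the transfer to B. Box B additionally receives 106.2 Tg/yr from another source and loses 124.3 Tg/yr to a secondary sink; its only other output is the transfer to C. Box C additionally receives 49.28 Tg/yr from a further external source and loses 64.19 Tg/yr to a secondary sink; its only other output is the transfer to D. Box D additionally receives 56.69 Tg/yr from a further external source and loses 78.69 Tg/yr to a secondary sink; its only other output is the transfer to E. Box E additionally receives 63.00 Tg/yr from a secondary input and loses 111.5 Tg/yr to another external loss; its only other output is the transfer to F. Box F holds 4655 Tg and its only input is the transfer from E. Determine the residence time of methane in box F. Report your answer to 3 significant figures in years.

Box A: F(A→B) = (184.3 + 205.7) − 114.7 = 275.30 Tg/yr.
Box B: F(B→C) = (275.30 + 106.2) − 124.3 = 257.20 Tg/yr.
Box C: F(C→D) = (257.20 + 49.28) − 64.19 = 242.29 Tg/yr.
Box D: F(D→E) = (242.29 + 56.69) − 78.69 = 220.29 Tg/yr.
Box E: F(E→F) = (220.29 + 63.00) − 111.5 = 171.79 Tg/yr.
Box F throughput = its input = 171.79 Tg/yr; τ = 4655 / 171.79 = 27.10 yr.

27.1 yr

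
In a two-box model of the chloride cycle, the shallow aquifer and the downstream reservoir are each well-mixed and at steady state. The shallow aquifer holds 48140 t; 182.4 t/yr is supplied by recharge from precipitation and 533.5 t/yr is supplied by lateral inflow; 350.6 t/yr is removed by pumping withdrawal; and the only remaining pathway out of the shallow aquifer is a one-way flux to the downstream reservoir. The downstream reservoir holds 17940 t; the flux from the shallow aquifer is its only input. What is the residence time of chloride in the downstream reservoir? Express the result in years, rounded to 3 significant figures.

49.1 yr

Balance the shallow aquifer: ΣF_in = 182.4 + 533.5 = 715.90 t/yr.
Flux to the downstream reservoir = ΣF_in − (350.6) = 365.30 t/yr.
At steady state the output of the downstream reservoir equals its input, 365.30 t/yr.
τ = M / F = 17940 / 365.30 = 49.11 yr.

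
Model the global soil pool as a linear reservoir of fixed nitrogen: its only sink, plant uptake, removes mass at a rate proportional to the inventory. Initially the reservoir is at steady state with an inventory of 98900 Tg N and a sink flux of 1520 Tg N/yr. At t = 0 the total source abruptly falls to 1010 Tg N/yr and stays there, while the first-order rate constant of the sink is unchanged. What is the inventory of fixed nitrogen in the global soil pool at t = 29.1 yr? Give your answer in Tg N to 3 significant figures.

86900 Tg N

The sink rate constant is k = F₀/M₀ = 1520/98900 = 0.01537 yr⁻¹.
Solving dM/dt = F₁ − kM with M(0) = M₀ gives M(t) = F₁/k + (M₀ − F₁/k)·e^(−kt).
F₁/k = 1010/0.01537 = 65716 Tg N; kt = 0.01537 × 29.1 = 0.4472, e^(−kt) = 0.6394.
M(29.1) = 65716 + (98900 − 65716) × 0.6394 = 65716 + 21220 = 86934 Tg N.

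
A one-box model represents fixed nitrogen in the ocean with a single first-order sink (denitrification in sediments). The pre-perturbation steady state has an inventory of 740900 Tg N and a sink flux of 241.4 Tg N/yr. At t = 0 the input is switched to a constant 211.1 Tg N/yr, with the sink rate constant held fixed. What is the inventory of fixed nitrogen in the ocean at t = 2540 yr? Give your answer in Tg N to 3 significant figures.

689000 Tg N

τ = M₀/F₀ = 740900/241.4 = 3069 yr; rate constant k = 1/τ.
New steady state M_∞ = F₁/k = F₁·τ = 211.1 × 3069 = 647900 Tg N.
M(t) = M_∞ + (M₀ − M_∞)·e^(−t/τ); t/τ = 2540/3069 = 0.8276, so e^(−t/τ) = 0.4371.
M(t) = 647900 + 93000 × 0.4371 = 688550 Tg N.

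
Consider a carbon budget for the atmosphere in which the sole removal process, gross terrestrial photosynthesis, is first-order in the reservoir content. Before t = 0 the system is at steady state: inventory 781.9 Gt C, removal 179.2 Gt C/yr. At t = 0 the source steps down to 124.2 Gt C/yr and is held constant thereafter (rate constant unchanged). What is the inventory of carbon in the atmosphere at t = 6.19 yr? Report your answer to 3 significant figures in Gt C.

600 Gt C

τ = M₀/F₀ = 781.9/179.2 = 4.363 yr; rate constant k = 1/τ.
New steady state M_∞ = F₁/k = F₁·τ = 124.2 × 4.363 = 541.92 Gt C.
M(t) = M_∞ + (M₀ − M_∞)·e^(−t/τ); t/τ = 6.19/4.363 = 1.419, so e^(−t/τ) = 0.2420.
M(t) = 541.92 + 240.0 × 0.2420 = 600.00 Gt C.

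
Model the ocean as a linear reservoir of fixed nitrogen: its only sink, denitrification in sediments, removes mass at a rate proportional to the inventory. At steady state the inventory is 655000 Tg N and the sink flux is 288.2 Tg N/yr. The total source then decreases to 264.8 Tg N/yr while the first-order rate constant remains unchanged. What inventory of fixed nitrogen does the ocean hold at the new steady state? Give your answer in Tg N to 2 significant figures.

Rate constant k = F/M = 288.2 / 655000 = 0.0004400 yr⁻¹.
At the new steady state, source = k·M_new ⇒ M_new = 264.8 / 0.0004400 = 601800 Tg N.
(Equivalently M_new = M × F_new/F_old = 655000 × 264.8/288.2.)

600000 Tg N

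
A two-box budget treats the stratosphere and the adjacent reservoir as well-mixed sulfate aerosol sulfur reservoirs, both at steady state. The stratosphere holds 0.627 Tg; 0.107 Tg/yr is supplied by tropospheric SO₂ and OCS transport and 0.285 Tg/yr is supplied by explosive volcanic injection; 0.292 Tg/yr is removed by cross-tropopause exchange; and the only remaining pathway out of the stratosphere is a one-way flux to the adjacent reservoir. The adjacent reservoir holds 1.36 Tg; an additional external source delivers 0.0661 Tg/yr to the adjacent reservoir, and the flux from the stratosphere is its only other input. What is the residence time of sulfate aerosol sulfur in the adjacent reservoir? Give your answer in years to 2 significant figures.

8.2 yr

Balance the stratosphere: ΣF_in = 0.107 + 0.285 = 0.39200 Tg/yr.
Flux to the adjacent reservoir = ΣF_in − (0.292) = 0.10000 Tg/yr.
Total input to the adjacent reservoir = 0.10000 + 0.0661 = 0.16610 Tg/yr; at steady state this equals its total output.
τ = M / F = 1.36 / 0.16610 = 8.188 yr.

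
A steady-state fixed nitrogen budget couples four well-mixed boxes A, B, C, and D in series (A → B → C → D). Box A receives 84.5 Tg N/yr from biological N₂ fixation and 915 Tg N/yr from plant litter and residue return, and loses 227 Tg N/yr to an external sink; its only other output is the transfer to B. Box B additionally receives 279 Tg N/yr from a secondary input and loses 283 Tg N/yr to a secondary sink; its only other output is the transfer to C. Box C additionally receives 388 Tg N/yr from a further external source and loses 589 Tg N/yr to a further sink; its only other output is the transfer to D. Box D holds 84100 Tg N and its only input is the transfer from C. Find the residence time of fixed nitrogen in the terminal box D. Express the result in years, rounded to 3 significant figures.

148 yr

Box A: F(A→B) = (84.5 + 915) − 227 = 772.50 Tg N/yr.
Box B: F(B→C) = (772.50 + 279) − 283 = 768.50 Tg N/yr.
Box C: F(C→D) = (768.50 + 388) − 589 = 567.50 Tg N/yr.
Box D throughput = its input = 567.50 Tg N/yr; τ = 84100 / 567.50 = 148.2 yr.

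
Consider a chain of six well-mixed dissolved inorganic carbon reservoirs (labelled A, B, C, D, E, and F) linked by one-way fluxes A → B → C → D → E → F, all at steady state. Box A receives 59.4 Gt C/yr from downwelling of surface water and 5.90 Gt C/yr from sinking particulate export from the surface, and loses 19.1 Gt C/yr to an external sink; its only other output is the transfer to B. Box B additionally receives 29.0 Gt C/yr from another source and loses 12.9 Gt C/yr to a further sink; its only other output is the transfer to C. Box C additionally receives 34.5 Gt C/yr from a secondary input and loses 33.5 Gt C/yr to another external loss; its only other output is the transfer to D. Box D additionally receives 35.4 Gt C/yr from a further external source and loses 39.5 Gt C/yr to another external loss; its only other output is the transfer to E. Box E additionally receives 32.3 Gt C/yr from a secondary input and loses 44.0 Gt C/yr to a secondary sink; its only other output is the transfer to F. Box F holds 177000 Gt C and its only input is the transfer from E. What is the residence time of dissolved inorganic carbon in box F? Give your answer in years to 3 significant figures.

Box A: F(A→B) = (59.4 + 5.90) − 19.1 = 46.200 Gt C/yr.
Box B: F(B→C) = (46.200 + 29.0) − 12.9 = 62.300 Gt C/yr.
Box C: F(C→D) = (62.300 + 34.5) − 33.5 = 63.300 Gt C/yr.
Box D: F(D→E) = (63.300 + 35.4) − 39.5 = 59.200 Gt C/yr.
Box E: F(E→F) = (59.200 + 32.3) − 44.0 = 47.500 Gt C/yr.
Box F throughput = its input = 47.500 Gt C/yr; τ = 177000 / 47.500 = 3726 yr.

3730 yr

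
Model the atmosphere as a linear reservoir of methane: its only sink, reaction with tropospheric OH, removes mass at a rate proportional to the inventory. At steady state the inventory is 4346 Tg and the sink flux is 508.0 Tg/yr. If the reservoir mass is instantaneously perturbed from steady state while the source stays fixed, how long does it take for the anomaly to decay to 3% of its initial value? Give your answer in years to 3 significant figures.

For a linear reservoir the anomaly decays as exp(−t/τ) with τ = M/F = 4346/508.0 = 8.555 yr.
exp(−t/τ) = 0.03 ⇒ t = −τ ln(0.03) = 8.555 × 3.507 = 30.00 yr.

30.0 yr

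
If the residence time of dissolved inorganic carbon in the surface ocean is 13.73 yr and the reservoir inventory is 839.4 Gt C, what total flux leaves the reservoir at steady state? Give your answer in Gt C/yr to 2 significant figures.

61 Gt C/yr

F = M / τ = 839.4 / 13.73 = 61.14 Gt C/yr.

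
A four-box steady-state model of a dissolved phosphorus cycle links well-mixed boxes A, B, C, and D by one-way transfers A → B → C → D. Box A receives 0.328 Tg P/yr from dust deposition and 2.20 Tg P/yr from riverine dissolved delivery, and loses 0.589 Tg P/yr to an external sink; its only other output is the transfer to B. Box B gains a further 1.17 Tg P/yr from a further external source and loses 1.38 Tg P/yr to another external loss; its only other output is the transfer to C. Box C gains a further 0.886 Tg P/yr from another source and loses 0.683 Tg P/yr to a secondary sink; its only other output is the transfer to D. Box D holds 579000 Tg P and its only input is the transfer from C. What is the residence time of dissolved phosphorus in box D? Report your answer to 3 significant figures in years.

Box A: F(A→B) = (0.328 + 2.20) − 0.589 = 1.9390 Tg P/yr.
Box B: F(B→C) = (1.9390 + 1.17) − 1.38 = 1.7290 Tg P/yr.
Box C: F(C→D) = (1.7290 + 0.886) − 0.683 = 1.9320 Tg P/yr.
Box D throughput = its input = 1.9320 Tg P/yr; τ = 579000 / 1.9320 = 299700 yr.

300000 yr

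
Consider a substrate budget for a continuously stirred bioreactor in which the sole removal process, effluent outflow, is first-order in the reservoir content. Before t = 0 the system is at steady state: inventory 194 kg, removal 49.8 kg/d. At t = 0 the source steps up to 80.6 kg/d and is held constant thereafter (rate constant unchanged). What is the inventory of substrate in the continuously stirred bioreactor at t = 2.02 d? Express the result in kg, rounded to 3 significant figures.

243 kg

The sink rate constant is k = F₀/M₀ = 49.8/194 = 0.2567 d⁻¹.
Solving dM/dt = F₁ − kM with M(0) = M₀ gives M(t) = F₁/k + (M₀ − F₁/k)·e^(−kt).
F₁/k = 80.6/0.2567 = 313.98 kg; kt = 0.2567 × 2.02 = 0.5185, e^(−kt) = 0.5954.
M(2.02) = 313.98 + (194 − 313.98) × 0.5954 = 313.98 − 71.44 = 242.55 kg.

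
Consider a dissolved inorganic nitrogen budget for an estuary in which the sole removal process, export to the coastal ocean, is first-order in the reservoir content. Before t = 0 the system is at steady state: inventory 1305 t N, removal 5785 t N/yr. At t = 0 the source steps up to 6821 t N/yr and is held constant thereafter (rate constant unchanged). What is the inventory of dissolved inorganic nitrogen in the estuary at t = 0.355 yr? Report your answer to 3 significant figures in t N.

The sink rate constant is k = F₀/M₀ = 5785/1305 = 4.433 yr⁻¹.
Solving dM/dt = F₁ − kM with M(0) = M₀ gives M(t) = F₁/k + (M₀ − F₁/k)·e^(−kt).
F₁/k = 6821/4.433 = 1538.7 t N; kt = 4.433 × 0.355 = 1.574, e^(−kt) = 0.2073.
M(0.355) = 1538.7 + (1305 − 1538.7) × 0.2073 = 1538.7 − 48.44 = 1490.3 t N.

1490 t N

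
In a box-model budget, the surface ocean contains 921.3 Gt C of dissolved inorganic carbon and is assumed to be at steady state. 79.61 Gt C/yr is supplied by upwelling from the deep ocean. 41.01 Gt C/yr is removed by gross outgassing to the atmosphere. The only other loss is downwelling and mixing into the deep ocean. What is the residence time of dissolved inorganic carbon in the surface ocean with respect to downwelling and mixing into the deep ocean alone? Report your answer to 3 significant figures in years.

At steady state ΣF_in = ΣF_out.
ΣF_in = 79.610 Gt C/yr.
Downwelling and mixing into the deep ocean flux = ΣF_in − (41.01) = 79.610 − 41.01 = 38.60 Gt C/yr.
τ = M / F = 921.3 / 38.60 = 23.87 yr.

23.9 yr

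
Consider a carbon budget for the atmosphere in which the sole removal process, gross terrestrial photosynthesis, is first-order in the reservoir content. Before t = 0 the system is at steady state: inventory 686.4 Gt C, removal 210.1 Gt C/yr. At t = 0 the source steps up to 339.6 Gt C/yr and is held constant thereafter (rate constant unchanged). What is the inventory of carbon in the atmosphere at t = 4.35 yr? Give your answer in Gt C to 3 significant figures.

The sink rate constant is k = F₀/M₀ = 210.1/686.4 = 0.3061 yr⁻¹.
Solving dM/dt = F₁ − kM with M(0) = M₀ gives M(t) = F₁/k + (M₀ − F₁/k)·e^(−kt).
F₁/k = 339.6/0.3061 = 1109.5 Gt C; kt = 0.3061 × 4.35 = 1.331, e^(−kt) = 0.2641.
M(4.35) = 1109.5 + (686.4 − 1109.5) × 0.2641 = 1109.5 − 111.7 = 997.75 Gt C.

998 Gt C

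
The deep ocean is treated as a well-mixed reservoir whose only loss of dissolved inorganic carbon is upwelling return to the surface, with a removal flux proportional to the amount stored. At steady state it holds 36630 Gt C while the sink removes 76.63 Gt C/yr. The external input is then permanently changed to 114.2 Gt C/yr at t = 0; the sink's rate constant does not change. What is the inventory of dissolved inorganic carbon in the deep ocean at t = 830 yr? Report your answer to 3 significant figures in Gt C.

τ = M₀/F₀ = 36630/76.63 = 478.0 yr; rate constant k = 1/τ.
New steady state M_∞ = F₁/k = F₁·τ = 114.2 × 478.0 = 54589 Gt C.
M(t) = M_∞ + (M₀ − M_∞)·e^(−t/τ); t/τ = 830/478.0 = 1.736, so e^(−t/τ) = 0.1762.
M(t) = 54589 − 17960 × 0.1762 = 51425 Gt C.

51400 Gt C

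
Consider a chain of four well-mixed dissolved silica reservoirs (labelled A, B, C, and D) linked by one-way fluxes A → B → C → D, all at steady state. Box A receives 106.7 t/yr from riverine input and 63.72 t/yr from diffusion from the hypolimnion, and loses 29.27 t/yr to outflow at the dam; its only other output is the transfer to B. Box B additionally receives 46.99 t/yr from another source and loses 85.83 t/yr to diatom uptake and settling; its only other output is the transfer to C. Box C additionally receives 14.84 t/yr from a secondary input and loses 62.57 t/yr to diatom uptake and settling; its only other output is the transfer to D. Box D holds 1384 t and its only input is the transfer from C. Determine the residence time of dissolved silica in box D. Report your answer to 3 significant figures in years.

25.4 yr

Box A: F(A→B) = (106.7 + 63.72) − 29.27 = 141.15 t/yr.
Box B: F(B→C) = (141.15 + 46.99) − 85.83 = 102.31 t/yr.
Box C: F(C→D) = (102.31 + 14.84) − 62.57 = 54.580 t/yr.
Box D throughput = its input = 54.580 t/yr; τ = 1384 / 54.580 = 25.36 yr.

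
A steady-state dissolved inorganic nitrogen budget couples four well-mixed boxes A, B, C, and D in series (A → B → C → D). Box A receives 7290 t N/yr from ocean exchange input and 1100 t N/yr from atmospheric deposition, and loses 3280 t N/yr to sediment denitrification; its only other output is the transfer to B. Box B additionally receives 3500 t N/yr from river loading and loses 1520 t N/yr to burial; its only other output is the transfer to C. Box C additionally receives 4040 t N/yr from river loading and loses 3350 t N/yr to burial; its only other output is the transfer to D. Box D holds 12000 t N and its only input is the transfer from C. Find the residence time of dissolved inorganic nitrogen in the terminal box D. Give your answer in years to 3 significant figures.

Box A: F(A→B) = (7290 + 1100) − 3280 = 5110.0 t N/yr.
Box B: F(B→C) = (5110.0 + 3500) − 1520 = 7090.0 t N/yr.
Box C: F(C→D) = (7090.0 + 4040) − 3350 = 7780.0 t N/yr.
Box D throughput = its input = 7780.0 t N/yr; τ = 12000 / 7780.0 = 1.542 yr.

1.54 yr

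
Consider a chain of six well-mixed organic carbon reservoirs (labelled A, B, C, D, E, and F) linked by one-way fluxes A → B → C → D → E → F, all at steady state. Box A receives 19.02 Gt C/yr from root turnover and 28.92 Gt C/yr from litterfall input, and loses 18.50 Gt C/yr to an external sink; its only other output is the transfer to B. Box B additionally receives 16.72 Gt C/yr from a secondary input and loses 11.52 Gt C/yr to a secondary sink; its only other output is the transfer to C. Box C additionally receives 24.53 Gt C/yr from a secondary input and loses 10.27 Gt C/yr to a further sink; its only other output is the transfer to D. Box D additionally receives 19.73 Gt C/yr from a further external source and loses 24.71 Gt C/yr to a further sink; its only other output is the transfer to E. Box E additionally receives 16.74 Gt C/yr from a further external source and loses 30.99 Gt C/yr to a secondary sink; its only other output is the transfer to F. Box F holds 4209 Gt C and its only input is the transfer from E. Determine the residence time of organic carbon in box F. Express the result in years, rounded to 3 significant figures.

142 yr

Box A: F(A→B) = (19.02 + 28.92) − 18.50 = 29.440 Gt C/yr.
Box B: F(B→C) = (29.440 + 16.72) − 11.52 = 34.640 Gt C/yr.
Box C: F(C→D) = (34.640 + 24.53) − 10.27 = 48.900 Gt C/yr.
Box D: F(D→E) = (48.900 + 19.73) − 24.71 = 43.920 Gt C/yr.
Box E: F(E→F) = (43.920 + 16.74) − 30.99 = 29.670 Gt C/yr.
Box F throughput = its input = 29.670 Gt C/yr; τ = 4209 / 29.670 = 141.9 yr.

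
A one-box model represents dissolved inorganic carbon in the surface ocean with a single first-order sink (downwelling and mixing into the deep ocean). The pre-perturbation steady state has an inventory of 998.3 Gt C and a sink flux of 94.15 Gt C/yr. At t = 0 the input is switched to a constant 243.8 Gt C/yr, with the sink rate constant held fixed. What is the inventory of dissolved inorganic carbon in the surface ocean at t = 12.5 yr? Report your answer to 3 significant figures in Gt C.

τ = M₀/F₀ = 998.3/94.15 = 10.60 yr; rate constant k = 1/τ.
New steady state M_∞ = F₁/k = F₁·τ = 243.8 × 10.60 = 2585.1 Gt C.
M(t) = M_∞ + (M₀ − M_∞)·e^(−t/τ); t/τ = 12.5/10.60 = 1.179, so e^(−t/τ) = 0.3076.
M(t) = 2585.1 − 1587 × 0.3076 = 2097.0 Gt C.

2100 Gt C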